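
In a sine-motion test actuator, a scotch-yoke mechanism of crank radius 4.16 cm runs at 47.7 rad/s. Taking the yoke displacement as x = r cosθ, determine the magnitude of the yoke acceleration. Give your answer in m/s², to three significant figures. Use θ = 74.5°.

25.3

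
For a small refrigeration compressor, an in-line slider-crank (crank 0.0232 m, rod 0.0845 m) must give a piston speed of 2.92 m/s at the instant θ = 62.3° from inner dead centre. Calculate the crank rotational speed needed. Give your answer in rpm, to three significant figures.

1200

For an in-line slider-crank, |v_piston| = rω|sinθ|·[1 + r cosθ/√(L² − r² sin²θ)].
With r = 0.0232 m, L = 0.0845 m, θ = 62.3°: the bracketed kinematic factor |dx/dθ| = 0.023244 m.
ω = v/|dx/dθ| = 2.92/0.023244 = 125.63 rad/s.
N = 60ω/(2π) = 1199.6 rpm.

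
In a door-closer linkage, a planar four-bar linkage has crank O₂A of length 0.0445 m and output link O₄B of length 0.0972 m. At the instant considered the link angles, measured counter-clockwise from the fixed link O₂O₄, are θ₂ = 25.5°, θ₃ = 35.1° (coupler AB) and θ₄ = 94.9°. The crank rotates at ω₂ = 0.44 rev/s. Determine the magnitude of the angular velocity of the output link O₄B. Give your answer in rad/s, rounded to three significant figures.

ω₂ = 2.765 rad/s (from 0.44 rev/s).
Differentiating the loop-closure r₂e^{iθ₂}+r₃e^{iθ₃}=r₁+r₄e^{iθ₄} gives r₂ω₂e^{iθ₂}+r₃ω₃e^{iθ₃}=r₄ω₄e^{iθ₄}.
Eliminating the other unknown: ω₄ = r₂ω₂ sin(θ₂−θ₃) / [r₄ sin(θ₄−θ₃)].
Numerator sine = -0.16677; denominator sine = +0.86427.
Result = 0.0445·2.765·(-0.16677) / (0.0972·(+0.86427)) = -0.24422 rad/s; magnitude 0.24422 rad/s.

0.244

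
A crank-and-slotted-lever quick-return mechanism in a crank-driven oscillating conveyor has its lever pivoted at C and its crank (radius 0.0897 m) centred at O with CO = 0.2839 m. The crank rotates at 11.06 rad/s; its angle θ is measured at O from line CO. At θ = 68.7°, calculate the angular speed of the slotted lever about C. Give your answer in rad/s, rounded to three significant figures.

1.79

ω = 11.06 rad/s
Crank pin A relative to C: A = (d + r cosθ, r sinθ); lever angle φ = atan2(r sinθ, d + r cosθ).
Differentiating tanφ: φ̇ = rω(d cosθ + r)/(d² + r² + 2dr cosθ).
d² + r² + 2dr cosθ = |CA|² = 0.107146 m²;  d cosθ + r = +0.19283 m.
|ω_lever| = |0.0897·11.06·+0.19283| / 0.107146 = 1.7854 rad/s.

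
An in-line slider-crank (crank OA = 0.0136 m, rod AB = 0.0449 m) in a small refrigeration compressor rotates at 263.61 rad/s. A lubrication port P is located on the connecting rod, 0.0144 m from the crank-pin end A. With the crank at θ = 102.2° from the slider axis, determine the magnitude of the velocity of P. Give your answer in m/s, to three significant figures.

3.47

ω = 263.6 rad/s.  Crank-pin speed |V_A| = rω = 3.5851 m/s, perpendicular to OA.
Rod angle: sinφ = −(r/L) sinθ ⇒ φ = -17.221°; ω_rod = −rω cosθ/√(L²−r²sin²θ) = +17.665 rad/s.
V_P = V_A + ω_rod × AP, with AP = 0.0144 m along the rod.
Components: V_Px = −rω sinθ − a·ω_rod·sinφ = -3.4288 m/s;  V_Py = rω cosθ + a·ω_rod·cosφ = -0.51464 m/s.
|V_P| = √(V_Px² + V_Py²) = 3.4672 m/s.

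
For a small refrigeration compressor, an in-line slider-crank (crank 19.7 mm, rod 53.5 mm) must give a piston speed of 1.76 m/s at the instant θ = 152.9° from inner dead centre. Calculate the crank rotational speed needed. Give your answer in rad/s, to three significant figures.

294

For an in-line slider-crank, |v_piston| = rω|sinθ|·[1 + r cosθ/√(L² − r² sin²θ)].
With r = 0.0197 m, L = 0.0535 m, θ = 152.9°: the bracketed kinematic factor |dx/dθ| = 0.0059902 m.
ω = v/|dx/dθ| = 1.76/0.0059902 = 293.81 rad/s.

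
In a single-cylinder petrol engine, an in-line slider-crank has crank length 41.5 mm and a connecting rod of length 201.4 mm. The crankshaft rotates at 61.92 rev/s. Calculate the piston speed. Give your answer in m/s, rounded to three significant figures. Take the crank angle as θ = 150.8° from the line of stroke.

6.45

ω = 2π·61.9 = 389.1 rad/s
For an in-line slider-crank, x = r cosθ + √(L² − r² sin²θ), so v = −rω sinθ·[1 + r cosθ/√(L² − r² sin²θ)].
With r = 0.0415 m, L = 0.2014 m, θ = 150.8°: √(L² − r² sin²θ) = 0.20038 m.
v = −0.0415·389.1·0.48786·[1 + 0.0415·-0.87292/0.20038] = -6.4528 m/s.
|v| = 6.4528 m/s.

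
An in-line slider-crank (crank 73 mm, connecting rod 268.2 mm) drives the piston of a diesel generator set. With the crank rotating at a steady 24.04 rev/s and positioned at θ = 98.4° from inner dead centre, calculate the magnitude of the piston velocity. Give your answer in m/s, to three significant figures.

ω = 2π·24 = 151 rad/s
For an in-line slider-crank, x = r cosθ + √(L² − r² sin²θ), so v = −rω sinθ·[1 + r cosθ/√(L² − r² sin²θ)].
With r = 0.073 m, L = 0.2682 m, θ = 98.4°: √(L² − r² sin²θ) = 0.25829 m.
v = −0.073·151·0.98927·[1 + 0.073·-0.14608/0.25829] = -10.458 m/s.
|v| = 10.458 m/s.

10.5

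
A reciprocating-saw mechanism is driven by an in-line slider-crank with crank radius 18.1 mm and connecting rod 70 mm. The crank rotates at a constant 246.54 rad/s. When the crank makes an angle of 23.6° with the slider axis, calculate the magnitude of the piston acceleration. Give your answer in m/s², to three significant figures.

1210

ω = 246.5 rad/s
x(θ) = r cosθ + √(L² − r² sin²θ); with ω constant, a = ω²·d²x/dθ².
d²x/dθ² = −r cosθ − r²(cos2θ)/√u − r⁴ sin²2θ/(4u^{3/2}),  u = L² − r² sin²θ = 0.00484749 m².
Substituting r = 0.0181 m, L = 0.07 m, θ = 23.6°: d²x/dθ² = -0.019826 m.
a = ω²·d²x/dθ² = (246.5)²·(-0.019826) = -1205.1 m/s²;  |a| = 1205.1 m/s².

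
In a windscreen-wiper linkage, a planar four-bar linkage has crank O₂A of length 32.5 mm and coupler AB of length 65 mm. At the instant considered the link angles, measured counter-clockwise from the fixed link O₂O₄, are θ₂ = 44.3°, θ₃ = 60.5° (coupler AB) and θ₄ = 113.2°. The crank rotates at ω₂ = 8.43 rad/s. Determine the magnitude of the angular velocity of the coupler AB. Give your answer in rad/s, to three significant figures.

4.94

ω₂ = 8.43 rad/s
Differentiating the loop-closure r₂e^{iθ₂}+r₃e^{iθ₃}=r₁+r₄e^{iθ₄} gives r₂ω₂e^{iθ₂}+r₃ω₃e^{iθ₃}=r₄ω₄e^{iθ₄}.
Eliminating the other unknown: ω₃ = r₂ω₂ sin(θ₄−θ₂) / [r₃ sin(θ₃−θ₄)].
Numerator sine = +0.93295; denominator sine = -0.79547.
Result = 0.0325·8.43·(+0.93295) / (0.065·(-0.79547)) = -4.9435 rad/s; magnitude 4.9435 rad/s.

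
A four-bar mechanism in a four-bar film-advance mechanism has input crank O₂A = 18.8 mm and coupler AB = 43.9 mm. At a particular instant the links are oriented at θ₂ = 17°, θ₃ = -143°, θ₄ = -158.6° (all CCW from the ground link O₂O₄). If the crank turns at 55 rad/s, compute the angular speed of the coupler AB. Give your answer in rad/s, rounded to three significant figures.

ω₂ = 55 rad/s
Differentiating the loop-closure r₂e^{iθ₂}+r₃e^{iθ₃}=r₁+r₄e^{iθ₄} gives r₂ω₂e^{iθ₂}+r₃ω₃e^{iθ₃}=r₄ω₄e^{iθ₄}.
Eliminating the other unknown: ω₃ = r₂ω₂ sin(θ₄−θ₂) / [r₃ sin(θ₃−θ₄)].
Numerator sine = -0.07672; denominator sine = +0.26892.
Result = 0.0188·55·(-0.07672) / (0.0439·(+0.26892)) = -6.7195 rad/s; magnitude 6.7195 rad/s.

6.72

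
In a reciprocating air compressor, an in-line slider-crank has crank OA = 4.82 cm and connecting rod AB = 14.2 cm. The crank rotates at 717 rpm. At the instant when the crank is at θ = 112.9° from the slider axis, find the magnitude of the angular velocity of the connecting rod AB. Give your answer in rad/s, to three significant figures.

10.4

ω = 75.08 rad/s (converted from 717 rpm).
The rod makes angle φ with the slider axis where L sinφ = r sinθ; differentiating, L cosφ·φ̇ = r ω cosθ.
L cosφ = √(L² − r² sin²θ) = 0.13488 m.
|ω_rod| = r ω |cosθ| / √(L² − r² sin²θ) = 0.0482·75.08·0.38912/0.13488 = 10.441 rad/s.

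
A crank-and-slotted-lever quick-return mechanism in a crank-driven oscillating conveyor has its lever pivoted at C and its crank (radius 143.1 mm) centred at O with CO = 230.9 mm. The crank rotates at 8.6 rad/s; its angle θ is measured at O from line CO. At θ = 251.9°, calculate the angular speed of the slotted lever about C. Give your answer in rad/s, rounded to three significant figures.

ω = 8.6 rad/s
Crank pin A relative to C: A = (d + r cosθ, r sinθ); lever angle φ = atan2(r sinθ, d + r cosθ).
Differentiating tanφ: φ̇ = rω(d cosθ + r)/(d² + r² + 2dr cosθ).
d² + r² + 2dr cosθ = |CA|² = 0.0532618 m²;  d cosθ + r = +0.071365 m.
|ω_lever| = |0.1431·8.6·+0.071365| / 0.0532618 = 1.6489 rad/s.

1.65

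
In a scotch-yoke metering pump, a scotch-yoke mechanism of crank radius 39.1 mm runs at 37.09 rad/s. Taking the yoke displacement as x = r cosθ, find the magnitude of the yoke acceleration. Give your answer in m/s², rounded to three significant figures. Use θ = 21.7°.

ω = 37.09 rad/s
x = r cosθ ⇒ ẍ = −rω² cosθ (ω constant).
|a| = rω²|cosθ| = 0.0391·(37.09)²·|cos 21.7°| = 49.977 m/s².

50.0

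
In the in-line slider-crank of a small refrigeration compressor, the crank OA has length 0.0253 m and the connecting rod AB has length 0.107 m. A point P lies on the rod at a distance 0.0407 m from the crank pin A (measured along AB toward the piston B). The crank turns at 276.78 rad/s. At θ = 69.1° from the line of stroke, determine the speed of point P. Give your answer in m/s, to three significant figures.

ω = 276.8 rad/s.  Crank-pin speed |V_A| = rω = 7.0025 m/s, perpendicular to OA.
Rod angle: sinφ = −(r/L) sinθ ⇒ φ = -12.761°; ω_rod = −rω cosθ/√(L²−r²sin²θ) = -23.938 rad/s.
V_P = V_A + ω_rod × AP, with AP = 0.0407 m along the rod.
Components: V_Px = −rω sinθ − a·ω_rod·sinφ = -6.757 m/s;  V_Py = rω cosθ + a·ω_rod·cosφ = +1.5479 m/s.
|V_P| = √(V_Px² + V_Py²) = 6.932 m/s.

6.93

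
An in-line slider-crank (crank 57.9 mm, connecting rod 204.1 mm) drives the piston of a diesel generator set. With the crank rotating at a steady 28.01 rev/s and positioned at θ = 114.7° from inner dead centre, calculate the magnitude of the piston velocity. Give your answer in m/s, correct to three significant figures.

ω = 2π·28 = 176 rad/s
For an in-line slider-crank, x = r cosθ + √(L² − r² sin²θ), so v = −rω sinθ·[1 + r cosθ/√(L² − r² sin²θ)].
With r = 0.0579 m, L = 0.2041 m, θ = 114.7°: √(L² − r² sin²θ) = 0.1972 m.
v = −0.0579·176·0.90851·[1 + 0.0579·-0.41787/0.1972] = -8.1218 m/s.
|v| = 8.1218 m/s.

8.12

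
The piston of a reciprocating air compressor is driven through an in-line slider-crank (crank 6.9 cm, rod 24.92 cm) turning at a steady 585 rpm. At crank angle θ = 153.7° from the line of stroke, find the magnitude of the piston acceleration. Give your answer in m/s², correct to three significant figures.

187

ω = 2π·585/60 = 61.26 rad/s
x(θ) = r cosθ + √(L² − r² sin²θ); with ω constant, a = ω²·d²x/dθ².
d²x/dθ² = −r cosθ − r²(cos2θ)/√u − r⁴ sin²2θ/(4u^{3/2}),  u = L² − r² sin²θ = 0.061166 m².
Substituting r = 0.069 m, L = 0.2492 m, θ = 153.7°: d²x/dθ² = +0.049929 m.
a = ω²·d²x/dθ² = (61.26)²·(+0.049929) = +187.38 m/s²;  |a| = 187.38 m/s².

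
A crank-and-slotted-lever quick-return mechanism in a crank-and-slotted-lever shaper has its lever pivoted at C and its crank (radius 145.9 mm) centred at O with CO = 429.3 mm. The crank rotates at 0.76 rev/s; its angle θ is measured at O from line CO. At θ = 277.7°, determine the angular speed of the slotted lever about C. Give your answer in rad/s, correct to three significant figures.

0.637

ω = 4.775 rad/s (from 0.76 rev/s).
Crank pin A relative to C: A = (d + r cosθ, r sinθ); lever angle φ = atan2(r sinθ, d + r cosθ).
Differentiating tanφ: φ̇ = rω(d cosθ + r)/(d² + r² + 2dr cosθ).
d² + r² + 2dr cosθ = |CA|² = 0.22237 m²;  d cosθ + r = +0.20342 m.
|ω_lever| = |0.1459·4.775·+0.20342| / 0.22237 = 0.63733 rad/s.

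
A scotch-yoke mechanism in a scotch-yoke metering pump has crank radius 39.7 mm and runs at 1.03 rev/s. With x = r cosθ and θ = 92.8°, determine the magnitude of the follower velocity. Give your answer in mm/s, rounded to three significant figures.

257

ω = 6.472 rad/s (from 1.03 rev/s).
x = r cosθ ⇒ ẋ = −rω sinθ.
|v| = rω|sinθ| = 0.0397·6.472·|sin 92.8°| = 0.25662 m/s = 256.62 mm/s.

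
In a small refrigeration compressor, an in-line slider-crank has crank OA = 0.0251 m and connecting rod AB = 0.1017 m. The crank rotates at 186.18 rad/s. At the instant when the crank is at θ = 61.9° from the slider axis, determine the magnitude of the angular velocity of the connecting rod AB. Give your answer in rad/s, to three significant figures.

ω = 186.2 rad/s
The rod makes angle φ with the slider axis where L sinφ = r sinθ; differentiating, L cosφ·φ̇ = r ω cosθ.
L cosφ = √(L² − r² sin²θ) = 0.099261 m.
|ω_rod| = r ω |cosθ| / √(L² − r² sin²θ) = 0.0251·186.2·0.47101/0.099261 = 22.175 rad/s.

22.2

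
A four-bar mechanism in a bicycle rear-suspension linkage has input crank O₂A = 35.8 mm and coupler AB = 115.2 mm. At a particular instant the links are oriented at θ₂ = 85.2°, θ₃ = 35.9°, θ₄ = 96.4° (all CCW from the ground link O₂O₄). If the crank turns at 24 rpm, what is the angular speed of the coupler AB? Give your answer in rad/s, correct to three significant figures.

ω₂ = 2.513 rad/s (from 24 rpm).
Differentiating the loop-closure r₂e^{iθ₂}+r₃e^{iθ₃}=r₁+r₄e^{iθ₄} gives r₂ω₂e^{iθ₂}+r₃ω₃e^{iθ₃}=r₄ω₄e^{iθ₄}.
Eliminating the other unknown: ω₃ = r₂ω₂ sin(θ₄−θ₂) / [r₃ sin(θ₃−θ₄)].
Numerator sine = +0.19423; denominator sine = -0.87036.
Result = 0.0358·2.513·(+0.19423) / (0.1152·(-0.87036)) = -0.1743 rad/s; magnitude 0.1743 rad/s.

0.174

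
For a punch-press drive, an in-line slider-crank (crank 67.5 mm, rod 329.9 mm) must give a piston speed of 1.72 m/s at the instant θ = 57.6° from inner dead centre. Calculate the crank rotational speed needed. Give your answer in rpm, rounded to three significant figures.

259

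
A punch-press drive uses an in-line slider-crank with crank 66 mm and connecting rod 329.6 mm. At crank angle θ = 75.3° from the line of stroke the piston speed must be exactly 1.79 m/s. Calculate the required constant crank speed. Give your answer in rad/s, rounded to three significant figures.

26.7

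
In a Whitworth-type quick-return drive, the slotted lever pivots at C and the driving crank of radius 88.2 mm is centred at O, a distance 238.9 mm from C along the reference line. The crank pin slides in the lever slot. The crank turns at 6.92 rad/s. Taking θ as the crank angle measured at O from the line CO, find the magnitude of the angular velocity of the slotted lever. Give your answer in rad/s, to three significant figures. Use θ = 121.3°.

0.510

ω = 6.92 rad/s
Crank pin A relative to C: A = (d + r cosθ, r sinθ); lever angle φ = atan2(r sinθ, d + r cosθ).
Differentiating tanφ: φ̇ = rω(d cosθ + r)/(d² + r² + 2dr cosθ).
d² + r² + 2dr cosθ = |CA|² = 0.0429589 m²;  d cosθ + r = -0.035913 m.
|ω_lever| = |0.0882·6.92·-0.035913| / 0.0429589 = 0.51024 rad/s.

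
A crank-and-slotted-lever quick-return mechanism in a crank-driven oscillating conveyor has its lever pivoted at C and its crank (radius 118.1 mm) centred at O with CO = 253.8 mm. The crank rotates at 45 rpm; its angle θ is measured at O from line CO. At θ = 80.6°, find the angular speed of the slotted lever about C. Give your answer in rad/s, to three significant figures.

ω = 4.712 rad/s (from 45 rpm).
Crank pin A relative to C: A = (d + r cosθ, r sinθ); lever angle φ = atan2(r sinθ, d + r cosθ).
Differentiating tanφ: φ̇ = rω(d cosθ + r)/(d² + r² + 2dr cosθ).
d² + r² + 2dr cosθ = |CA|² = 0.088153 m²;  d cosθ + r = +0.15955 m.
|ω_lever| = |0.1181·4.712·+0.15955| / 0.088153 = 1.0073 rad/s.

1.01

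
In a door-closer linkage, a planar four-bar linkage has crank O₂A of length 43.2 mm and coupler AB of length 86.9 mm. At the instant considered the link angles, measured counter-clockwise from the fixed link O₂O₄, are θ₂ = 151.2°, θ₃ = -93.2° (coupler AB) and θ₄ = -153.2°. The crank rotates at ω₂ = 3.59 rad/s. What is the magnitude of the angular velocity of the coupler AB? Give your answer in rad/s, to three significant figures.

ω₂ = 3.59 rad/s
Differentiating the loop-closure r₂e^{iθ₂}+r₃e^{iθ₃}=r₁+r₄e^{iθ₄} gives r₂ω₂e^{iθ₂}+r₃ω₃e^{iθ₃}=r₄ω₄e^{iθ₄}.
Eliminating the other unknown: ω₃ = r₂ω₂ sin(θ₄−θ₂) / [r₃ sin(θ₃−θ₄)].
Numerator sine = +0.82511; denominator sine = +0.86603.
Result = 0.0432·3.59·(+0.82511) / (0.0869·(+0.86603)) = +1.7004 rad/s; magnitude 1.7004 rad/s.

1.70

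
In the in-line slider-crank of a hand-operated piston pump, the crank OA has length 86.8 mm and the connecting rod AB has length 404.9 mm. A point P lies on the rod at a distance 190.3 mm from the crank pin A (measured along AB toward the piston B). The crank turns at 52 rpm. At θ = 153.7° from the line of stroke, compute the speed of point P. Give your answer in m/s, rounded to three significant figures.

0.294

ω = 5.445 rad/s.  Crank-pin speed |V_A| = rω = 0.47266 m/s, perpendicular to OA.
Rod angle: sinφ = −(r/L) sinθ ⇒ φ = -5.450°; ω_rod = −rω cosθ/√(L²−r²sin²θ) = +1.0513 rad/s.
V_P = V_A + ω_rod × AP, with AP = 0.1903 m along the rod.
Components: V_Px = −rω sinθ − a·ω_rod·sinφ = -0.19042 m/s;  V_Py = rω cosθ + a·ω_rod·cosφ = -0.22458 m/s.
|V_P| = √(V_Px² + V_Py²) = 0.29445 m/s.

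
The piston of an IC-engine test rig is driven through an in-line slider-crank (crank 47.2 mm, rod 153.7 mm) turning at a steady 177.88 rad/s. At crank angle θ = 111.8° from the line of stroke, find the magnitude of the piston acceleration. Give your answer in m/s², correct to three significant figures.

895

ω = 177.9 rad/s
x(θ) = r cosθ + √(L² − r² sin²θ); with ω constant, a = ω²·d²x/dθ².
d²x/dθ² = −r cosθ − r²(cos2θ)/√u − r⁴ sin²2θ/(4u^{3/2}),  u = L² − r² sin²θ = 0.0217031 m².
Substituting r = 0.0472 m, L = 0.1537 m, θ = 111.8°: d²x/dθ² = +0.028295 m.
a = ω²·d²x/dθ² = (177.9)²·(+0.028295) = +895.3 m/s²;  |a| = 895.3 m/s².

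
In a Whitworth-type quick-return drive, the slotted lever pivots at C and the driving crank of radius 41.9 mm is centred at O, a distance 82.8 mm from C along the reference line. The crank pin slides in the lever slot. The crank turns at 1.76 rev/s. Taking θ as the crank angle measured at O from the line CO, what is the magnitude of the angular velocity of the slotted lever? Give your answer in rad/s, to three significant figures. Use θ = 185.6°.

11.0

ω = 11.06 rad/s (from 1.76 rev/s).
Crank pin A relative to C: A = (d + r cosθ, r sinθ); lever angle φ = atan2(r sinθ, d + r cosθ).
Differentiating tanφ: φ̇ = rω(d cosθ + r)/(d² + r² + 2dr cosθ).
d² + r² + 2dr cosθ = |CA|² = 0.00170593 m²;  d cosθ + r = -0.040505 m.
|ω_lever| = |0.0419·11.06·-0.040505| / 0.00170593 = 11.002 rad/s.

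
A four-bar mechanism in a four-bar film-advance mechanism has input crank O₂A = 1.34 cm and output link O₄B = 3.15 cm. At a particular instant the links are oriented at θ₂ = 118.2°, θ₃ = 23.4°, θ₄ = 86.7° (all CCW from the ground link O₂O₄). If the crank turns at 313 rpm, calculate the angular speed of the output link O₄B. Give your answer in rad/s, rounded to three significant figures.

15.6

ω₂ = 32.78 rad/s (from 313 rpm).
Differentiating the loop-closure r₂e^{iθ₂}+r₃e^{iθ₃}=r₁+r₄e^{iθ₄} gives r₂ω₂e^{iθ₂}+r₃ω₃e^{iθ₃}=r₄ω₄e^{iθ₄}.
Eliminating the other unknown: ω₄ = r₂ω₂ sin(θ₂−θ₃) / [r₄ sin(θ₄−θ₃)].
Numerator sine = +0.99649; denominator sine = +0.89337.
Result = 0.0134·32.78·(+0.99649) / (0.0315·(+0.89337)) = +15.553 rad/s; magnitude 15.553 rad/s.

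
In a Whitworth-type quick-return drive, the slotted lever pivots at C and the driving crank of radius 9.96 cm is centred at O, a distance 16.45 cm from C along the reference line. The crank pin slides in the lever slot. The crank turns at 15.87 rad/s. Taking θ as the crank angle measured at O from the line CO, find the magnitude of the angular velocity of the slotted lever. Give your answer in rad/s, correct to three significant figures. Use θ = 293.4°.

ω = 15.87 rad/s
Crank pin A relative to C: A = (d + r cosθ, r sinθ); lever angle φ = atan2(r sinθ, d + r cosθ).
Differentiating tanφ: φ̇ = rω(d cosθ + r)/(d² + r² + 2dr cosθ).
d² + r² + 2dr cosθ = |CA|² = 0.0499943 m²;  d cosθ + r = +0.16493 m.
|ω_lever| = |0.0996·15.87·+0.16493| / 0.0499943 = 5.2146 rad/s.

5.21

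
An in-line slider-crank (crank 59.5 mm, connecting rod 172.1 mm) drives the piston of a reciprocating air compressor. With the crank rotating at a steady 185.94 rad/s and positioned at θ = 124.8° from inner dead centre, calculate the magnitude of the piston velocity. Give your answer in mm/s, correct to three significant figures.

ω = 185.9 rad/s
For an in-line slider-crank, x = r cosθ + √(L² − r² sin²θ), so v = −rω sinθ·[1 + r cosθ/√(L² − r² sin²θ)].
With r = 0.0595 m, L = 0.1721 m, θ = 124.8°: √(L² − r² sin²θ) = 0.16502 m.
v = −0.0595·185.9·0.82115·[1 + 0.0595·-0.57071/0.16502] = -7.2153 m/s.
|v| = 7.2153 m/s = 7215.3 mm/s.

7220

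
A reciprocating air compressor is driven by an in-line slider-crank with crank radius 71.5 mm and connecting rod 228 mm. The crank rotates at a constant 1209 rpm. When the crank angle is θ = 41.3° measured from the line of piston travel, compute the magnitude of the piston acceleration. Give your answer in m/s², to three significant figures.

ω = 2π·1209/60 = 126.6 rad/s
x(θ) = r cosθ + √(L² − r² sin²θ); with ω constant, a = ω²·d²x/dθ².
d²x/dθ² = −r cosθ − r²(cos2θ)/√u − r⁴ sin²2θ/(4u^{3/2}),  u = L² − r² sin²θ = 0.0497571 m².
Substituting r = 0.0715 m, L = 0.228 m, θ = 41.3°: d²x/dθ² = -0.057246 m.
a = ω²·d²x/dθ² = (126.6)²·(-0.057246) = -917.6 m/s²;  |a| = 917.6 m/s².

918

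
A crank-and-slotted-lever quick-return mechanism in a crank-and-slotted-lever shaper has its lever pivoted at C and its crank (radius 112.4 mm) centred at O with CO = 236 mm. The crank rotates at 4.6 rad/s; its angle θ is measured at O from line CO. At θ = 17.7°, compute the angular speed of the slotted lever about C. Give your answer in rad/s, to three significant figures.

ω = 4.6 rad/s
Crank pin A relative to C: A = (d + r cosθ, r sinθ); lever angle φ = atan2(r sinθ, d + r cosθ).
Differentiating tanφ: φ̇ = rω(d cosθ + r)/(d² + r² + 2dr cosθ).
d² + r² + 2dr cosθ = |CA|² = 0.118871 m²;  d cosθ + r = +0.33723 m.
|ω_lever| = |0.1124·4.6·+0.33723| / 0.118871 = 1.4668 rad/s.

1.47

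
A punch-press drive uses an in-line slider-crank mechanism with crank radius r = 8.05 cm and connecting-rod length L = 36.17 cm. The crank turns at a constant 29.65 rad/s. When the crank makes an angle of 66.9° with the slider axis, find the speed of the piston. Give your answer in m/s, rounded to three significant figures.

2.39

ω = 29.65 rad/s
For an in-line slider-crank, x = r cosθ + √(L² − r² sin²θ), so v = −rω sinθ·[1 + r cosθ/√(L² − r² sin²θ)].
With r = 0.0805 m, L = 0.3617 m, θ = 66.9°: √(L² − r² sin²θ) = 0.35404 m.
v = −0.0805·29.65·0.91982·[1 + 0.0805·0.39234/0.35404] = -2.3913 m/s.
|v| = 2.3913 m/s.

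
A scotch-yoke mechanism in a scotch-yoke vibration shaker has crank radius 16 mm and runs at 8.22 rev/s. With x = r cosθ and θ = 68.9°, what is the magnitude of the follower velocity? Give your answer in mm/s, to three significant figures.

771

ω = 51.65 rad/s (from 8.22 rev/s).
x = r cosθ ⇒ ẋ = −rω sinθ.
|v| = rω|sinθ| = 0.016·51.65·|sin 68.9°| = 0.77096 m/s = 770.96 mm/s.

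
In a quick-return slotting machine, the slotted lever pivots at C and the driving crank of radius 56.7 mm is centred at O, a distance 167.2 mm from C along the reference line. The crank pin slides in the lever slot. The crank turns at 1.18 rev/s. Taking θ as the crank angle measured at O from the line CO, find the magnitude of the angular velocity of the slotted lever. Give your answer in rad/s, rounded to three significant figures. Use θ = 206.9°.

2.72

ω = 7.414 rad/s (from 1.18 rev/s).
Crank pin A relative to C: A = (d + r cosθ, r sinθ); lever angle φ = atan2(r sinθ, d + r cosθ).
Differentiating tanφ: φ̇ = rω(d cosθ + r)/(d² + r² + 2dr cosθ).
d² + r² + 2dr cosθ = |CA|² = 0.0142618 m²;  d cosθ + r = -0.092409 m.
|ω_lever| = |0.0567·7.414·-0.092409| / 0.0142618 = 2.7238 rad/s.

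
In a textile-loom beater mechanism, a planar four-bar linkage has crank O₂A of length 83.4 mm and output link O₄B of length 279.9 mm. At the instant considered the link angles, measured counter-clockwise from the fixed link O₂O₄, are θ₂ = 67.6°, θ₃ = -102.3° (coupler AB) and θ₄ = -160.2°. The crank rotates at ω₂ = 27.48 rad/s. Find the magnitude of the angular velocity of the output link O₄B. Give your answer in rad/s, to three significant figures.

ω₂ = 27.48 rad/s
Differentiating the loop-closure r₂e^{iθ₂}+r₃e^{iθ₃}=r₁+r₄e^{iθ₄} gives r₂ω₂e^{iθ₂}+r₃ω₃e^{iθ₃}=r₄ω₄e^{iθ₄}.
Eliminating the other unknown: ω₄ = r₂ω₂ sin(θ₂−θ₃) / [r₄ sin(θ₄−θ₃)].
Numerator sine = +0.17537; denominator sine = -0.84712.
Result = 0.0834·27.48·(+0.17537) / (0.2799·(-0.84712)) = -1.695 rad/s; magnitude 1.695 rad/s.

1.70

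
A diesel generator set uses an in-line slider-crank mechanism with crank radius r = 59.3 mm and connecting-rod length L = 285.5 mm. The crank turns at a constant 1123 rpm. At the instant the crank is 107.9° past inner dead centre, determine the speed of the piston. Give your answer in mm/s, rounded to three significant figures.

6200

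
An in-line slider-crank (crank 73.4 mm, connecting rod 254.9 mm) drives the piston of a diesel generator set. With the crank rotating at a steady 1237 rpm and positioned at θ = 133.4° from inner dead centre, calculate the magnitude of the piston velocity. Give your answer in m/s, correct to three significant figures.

5.51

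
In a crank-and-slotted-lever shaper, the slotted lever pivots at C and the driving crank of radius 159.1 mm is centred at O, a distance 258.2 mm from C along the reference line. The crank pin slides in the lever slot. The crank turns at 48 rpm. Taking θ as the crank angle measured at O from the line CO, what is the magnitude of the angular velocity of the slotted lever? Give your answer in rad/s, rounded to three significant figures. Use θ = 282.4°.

1.57

ω = 5.027 rad/s (from 48 rpm).
Crank pin A relative to C: A = (d + r cosθ, r sinθ); lever angle φ = atan2(r sinθ, d + r cosθ).
Differentiating tanφ: φ̇ = rω(d cosθ + r)/(d² + r² + 2dr cosθ).
d² + r² + 2dr cosθ = |CA|² = 0.109623 m²;  d cosθ + r = +0.21454 m.
|ω_lever| = |0.1591·5.027·+0.21454| / 0.109623 = 1.5652 rad/s.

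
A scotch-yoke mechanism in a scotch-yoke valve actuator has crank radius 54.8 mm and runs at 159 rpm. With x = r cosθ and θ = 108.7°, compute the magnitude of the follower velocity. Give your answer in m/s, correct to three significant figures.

0.864

ω = 16.65 rad/s (from 159 rpm).
x = r cosθ ⇒ ẋ = −rω sinθ.
|v| = rω|sinθ| = 0.0548·16.65·|sin 108.7°| = 0.86428 m/s.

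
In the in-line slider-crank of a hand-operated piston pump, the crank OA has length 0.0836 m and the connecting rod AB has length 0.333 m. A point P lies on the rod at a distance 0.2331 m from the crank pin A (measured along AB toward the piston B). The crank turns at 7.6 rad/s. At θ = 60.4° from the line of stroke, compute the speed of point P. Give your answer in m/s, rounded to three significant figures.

0.609

ω = 7.6 rad/s.  Crank-pin speed |V_A| = rω = 0.63536 m/s, perpendicular to OA.
Rod angle: sinφ = −(r/L) sinθ ⇒ φ = -12.608°; ω_rod = −rω cosθ/√(L²−r²sin²θ) = -0.96572 rad/s.
V_P = V_A + ω_rod × AP, with AP = 0.2331 m along the rod.
Components: V_Px = −rω sinθ − a·ω_rod·sinφ = -0.60158 m/s;  V_Py = rω cosθ + a·ω_rod·cosφ = +0.094149 m/s.
|V_P| = √(V_Px² + V_Py²) = 0.6089 m/s.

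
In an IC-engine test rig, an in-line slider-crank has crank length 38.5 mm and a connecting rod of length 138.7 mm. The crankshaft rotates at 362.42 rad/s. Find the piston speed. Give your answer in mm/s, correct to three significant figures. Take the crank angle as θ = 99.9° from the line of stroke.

13100

ω = 362.4 rad/s
For an in-line slider-crank, x = r cosθ + √(L² − r² sin²θ), so v = −rω sinθ·[1 + r cosθ/√(L² − r² sin²θ)].
With r = 0.0385 m, L = 0.1387 m, θ = 99.9°: √(L² − r² sin²θ) = 0.13341 m.
v = −0.0385·362.4·0.98511·[1 + 0.0385·-0.17193/0.13341] = -13.063 m/s.
|v| = 13.063 m/s = 13063 mm/s.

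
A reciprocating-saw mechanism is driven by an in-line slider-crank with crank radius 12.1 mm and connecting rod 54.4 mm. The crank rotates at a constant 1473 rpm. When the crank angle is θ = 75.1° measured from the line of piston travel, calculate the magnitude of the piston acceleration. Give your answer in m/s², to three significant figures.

ω = 2π·1473/60 = 154.3 rad/s
x(θ) = r cosθ + √(L² − r² sin²θ); with ω constant, a = ω²·d²x/dθ².
d²x/dθ² = −r cosθ − r²(cos2θ)/√u − r⁴ sin²2θ/(4u^{3/2}),  u = L² − r² sin²θ = 0.00282263 m².
Substituting r = 0.0121 m, L = 0.0544 m, θ = 75.1°: d²x/dθ² = -0.00072877 m.
a = ω²·d²x/dθ² = (154.3)²·(-0.00072877) = -17.34 m/s²;  |a| = 17.34 m/s².

17.3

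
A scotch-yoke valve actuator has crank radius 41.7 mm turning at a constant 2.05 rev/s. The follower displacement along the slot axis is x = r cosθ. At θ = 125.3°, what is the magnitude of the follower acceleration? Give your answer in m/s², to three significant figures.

ω = 12.88 rad/s (from 2.05 rev/s).
x = r cosθ ⇒ ẍ = −rω² cosθ (ω constant).
|a| = rω²|cosθ| = 0.0417·(12.88)²·|cos 125.3°| = 3.9978 m/s².

4.00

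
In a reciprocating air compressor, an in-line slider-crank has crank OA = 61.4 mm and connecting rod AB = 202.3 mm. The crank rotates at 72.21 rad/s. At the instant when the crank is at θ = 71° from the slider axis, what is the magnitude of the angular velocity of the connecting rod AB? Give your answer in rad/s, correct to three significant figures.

7.45

ω = 72.21 rad/s
The rod makes angle φ with the slider axis where L sinφ = r sinθ; differentiating, L cosφ·φ̇ = r ω cosθ.
L cosφ = √(L² − r² sin²θ) = 0.19379 m.
|ω_rod| = r ω |cosθ| / √(L² − r² sin²θ) = 0.0614·72.21·0.32557/0.19379 = 7.4486 rad/s.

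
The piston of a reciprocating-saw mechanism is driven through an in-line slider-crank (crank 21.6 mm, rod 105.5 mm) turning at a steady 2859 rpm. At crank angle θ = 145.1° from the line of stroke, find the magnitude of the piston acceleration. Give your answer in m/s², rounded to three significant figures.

ω = 2π·2859/60 = 299.4 rad/s
x(θ) = r cosθ + √(L² − r² sin²θ); with ω constant, a = ω²·d²x/dθ².
d²x/dθ² = −r cosθ − r²(cos2θ)/√u − r⁴ sin²2θ/(4u^{3/2}),  u = L² − r² sin²θ = 0.0109775 m².
Substituting r = 0.0216 m, L = 0.1055 m, θ = 145.1°: d²x/dθ² = +0.016136 m.
a = ω²·d²x/dθ² = (299.4)²·(+0.016136) = +1446.4 m/s²;  |a| = 1446.4 m/s².

1450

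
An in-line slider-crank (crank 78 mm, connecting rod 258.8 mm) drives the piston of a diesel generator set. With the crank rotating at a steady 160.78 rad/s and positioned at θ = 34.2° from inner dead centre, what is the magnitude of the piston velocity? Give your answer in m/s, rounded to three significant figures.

ω = 160.8 rad/s
For an in-line slider-crank, x = r cosθ + √(L² − r² sin²θ), so v = −rω sinθ·[1 + r cosθ/√(L² − r² sin²θ)].
With r = 0.078 m, L = 0.2588 m, θ = 34.2°: √(L² − r² sin²θ) = 0.25506 m.
v = −0.078·160.8·0.56208·[1 + 0.078·0.82708/0.25506] = -8.8319 m/s.
|v| = 8.8319 m/s.

8.83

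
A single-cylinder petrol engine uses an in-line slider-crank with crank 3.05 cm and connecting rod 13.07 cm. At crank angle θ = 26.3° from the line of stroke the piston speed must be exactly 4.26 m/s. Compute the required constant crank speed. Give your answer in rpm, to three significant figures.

2490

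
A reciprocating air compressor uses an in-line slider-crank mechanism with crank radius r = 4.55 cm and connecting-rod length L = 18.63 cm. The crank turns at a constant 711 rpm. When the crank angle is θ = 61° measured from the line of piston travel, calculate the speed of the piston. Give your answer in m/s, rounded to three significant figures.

3.32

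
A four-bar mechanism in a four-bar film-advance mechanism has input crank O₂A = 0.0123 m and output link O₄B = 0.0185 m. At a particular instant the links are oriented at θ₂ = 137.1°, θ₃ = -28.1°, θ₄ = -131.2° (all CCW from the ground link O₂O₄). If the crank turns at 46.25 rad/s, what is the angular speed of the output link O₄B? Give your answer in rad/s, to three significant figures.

ω₂ = 46.25 rad/s
Differentiating the loop-closure r₂e^{iθ₂}+r₃e^{iθ₃}=r₁+r₄e^{iθ₄} gives r₂ω₂e^{iθ₂}+r₃ω₃e^{iθ₃}=r₄ω₄e^{iθ₄}.
Eliminating the other unknown: ω₄ = r₂ω₂ sin(θ₂−θ₃) / [r₄ sin(θ₄−θ₃)].
Numerator sine = +0.25545; denominator sine = -0.97398.
Result = 0.0123·46.25·(+0.25545) / (0.0185·(-0.97398)) = -8.0648 rad/s; magnitude 8.0648 rad/s.

8.06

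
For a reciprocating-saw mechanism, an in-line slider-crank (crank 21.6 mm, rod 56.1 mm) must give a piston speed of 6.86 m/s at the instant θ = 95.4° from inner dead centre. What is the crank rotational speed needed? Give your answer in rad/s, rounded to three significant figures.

For an in-line slider-crank, |v_piston| = rω|sinθ|·[1 + r cosθ/√(L² − r² sin²θ)].
With r = 0.0216 m, L = 0.0561 m, θ = 95.4°: the bracketed kinematic factor |dx/dθ| = 0.020661 m.
ω = v/|dx/dθ| = 6.86/0.020661 = 332.03 rad/s.

332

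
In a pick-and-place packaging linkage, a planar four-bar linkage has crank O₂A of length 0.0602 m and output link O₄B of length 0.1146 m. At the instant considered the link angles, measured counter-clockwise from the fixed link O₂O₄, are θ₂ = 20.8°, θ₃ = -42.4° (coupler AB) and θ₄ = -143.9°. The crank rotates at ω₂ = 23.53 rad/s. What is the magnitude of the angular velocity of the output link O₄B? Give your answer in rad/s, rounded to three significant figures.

ω₂ = 23.53 rad/s
Differentiating the loop-closure r₂e^{iθ₂}+r₃e^{iθ₃}=r₁+r₄e^{iθ₄} gives r₂ω₂e^{iθ₂}+r₃ω₃e^{iθ₃}=r₄ω₄e^{iθ₄}.
Eliminating the other unknown: ω₄ = r₂ω₂ sin(θ₂−θ₃) / [r₄ sin(θ₄−θ₃)].
Numerator sine = +0.89259; denominator sine = -0.97992.
Result = 0.0602·23.53·(+0.89259) / (0.1146·(-0.97992)) = -11.259 rad/s; magnitude 11.259 rad/s.

11.3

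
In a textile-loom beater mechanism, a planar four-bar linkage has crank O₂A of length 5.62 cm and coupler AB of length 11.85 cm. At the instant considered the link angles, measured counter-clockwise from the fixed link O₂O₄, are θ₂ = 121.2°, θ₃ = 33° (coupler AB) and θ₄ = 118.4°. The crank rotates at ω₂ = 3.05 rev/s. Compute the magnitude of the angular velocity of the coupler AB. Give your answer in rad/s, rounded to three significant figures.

0.445

ω₂ = 19.16 rad/s (from 3.05 rev/s).
Differentiating the loop-closure r₂e^{iθ₂}+r₃e^{iθ₃}=r₁+r₄e^{iθ₄} gives r₂ω₂e^{iθ₂}+r₃ω₃e^{iθ₃}=r₄ω₄e^{iθ₄}.
Eliminating the other unknown: ω₃ = r₂ω₂ sin(θ₄−θ₂) / [r₃ sin(θ₃−θ₄)].
Numerator sine = -0.04885; denominator sine = -0.99678.
Result = 0.0562·19.16·(-0.04885) / (0.1185·(-0.99678)) = +0.44541 rad/s; magnitude 0.44541 rad/s.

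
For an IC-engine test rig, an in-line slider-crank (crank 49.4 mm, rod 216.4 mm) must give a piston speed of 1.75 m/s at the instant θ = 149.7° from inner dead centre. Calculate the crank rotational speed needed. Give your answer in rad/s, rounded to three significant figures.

For an in-line slider-crank, |v_piston| = rω|sinθ|·[1 + r cosθ/√(L² − r² sin²θ)].
With r = 0.0494 m, L = 0.2164 m, θ = 149.7°: the bracketed kinematic factor |dx/dθ| = 0.019978 m.
ω = v/|dx/dθ| = 1.75/0.019978 = 87.595 rad/s.

87.6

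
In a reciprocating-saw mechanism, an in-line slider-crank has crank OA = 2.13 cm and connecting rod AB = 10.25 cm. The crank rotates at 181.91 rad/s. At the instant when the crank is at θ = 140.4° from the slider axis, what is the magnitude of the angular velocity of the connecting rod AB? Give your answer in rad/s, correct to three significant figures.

ω = 181.9 rad/s
The rod makes angle φ with the slider axis where L sinφ = r sinθ; differentiating, L cosφ·φ̇ = r ω cosθ.
L cosφ = √(L² − r² sin²θ) = 0.1016 m.
|ω_rod| = r ω |cosθ| / √(L² − r² sin²θ) = 0.0213·181.9·0.77051/0.1016 = 29.386 rad/s.

29.4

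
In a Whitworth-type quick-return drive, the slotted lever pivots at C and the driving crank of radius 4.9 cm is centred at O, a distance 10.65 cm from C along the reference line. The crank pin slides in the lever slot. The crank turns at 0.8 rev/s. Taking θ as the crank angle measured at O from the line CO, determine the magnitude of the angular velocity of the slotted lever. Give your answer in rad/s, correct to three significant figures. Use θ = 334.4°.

ω = 5.027 rad/s (from 0.8 rev/s).
Crank pin A relative to C: A = (d + r cosθ, r sinθ); lever angle φ = atan2(r sinθ, d + r cosθ).
Differentiating tanφ: φ̇ = rω(d cosθ + r)/(d² + r² + 2dr cosθ).
d² + r² + 2dr cosθ = |CA|² = 0.0231557 m²;  d cosθ + r = +0.14505 m.
|ω_lever| = |0.049·5.027·+0.14505| / 0.0231557 = 1.5428 rad/s.

1.54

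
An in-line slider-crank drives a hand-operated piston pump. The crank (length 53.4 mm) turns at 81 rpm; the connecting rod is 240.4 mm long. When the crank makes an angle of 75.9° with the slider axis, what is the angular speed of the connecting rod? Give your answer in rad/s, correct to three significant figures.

ω = 8.482 rad/s (converted from 81 rpm).
The rod makes angle φ with the slider axis where L sinφ = r sinθ; differentiating, L cosφ·φ̇ = r ω cosθ.
L cosφ = √(L² − r² sin²θ) = 0.23475 m.
|ω_rod| = r ω |cosθ| / √(L² − r² sin²θ) = 0.0534·8.482·0.24362/0.23475 = 0.47005 rad/s.

0.470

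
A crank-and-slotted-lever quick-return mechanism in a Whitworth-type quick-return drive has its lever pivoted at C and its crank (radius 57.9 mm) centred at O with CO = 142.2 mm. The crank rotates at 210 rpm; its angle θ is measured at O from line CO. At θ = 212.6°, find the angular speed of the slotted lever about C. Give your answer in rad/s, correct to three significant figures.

8.12

ω = 21.99 rad/s (from 210 rpm).
Crank pin A relative to C: A = (d + r cosθ, r sinθ); lever angle φ = atan2(r sinθ, d + r cosθ).
Differentiating tanφ: φ̇ = rω(d cosθ + r)/(d² + r² + 2dr cosθ).
d² + r² + 2dr cosθ = |CA|² = 0.00970079 m²;  d cosθ + r = -0.061897 m.
|ω_lever| = |0.0579·21.99·-0.061897| / 0.00970079 = 8.1243 rad/s.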